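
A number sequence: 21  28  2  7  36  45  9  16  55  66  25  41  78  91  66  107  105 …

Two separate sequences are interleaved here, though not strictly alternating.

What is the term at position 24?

733

The slot pattern repeats as AABB (period 4), so there are 2 interleaved tracks.
Track A = 21, 28, 36, 45, 55, 66, 78, 91, 105: the triangular numbers T_6, T_7, ….
Track B = 2, 7, 9, 16, 25, 41, 66, 107: a Fibonacci-like recurrence a_n = a_{n-1} + a_{n-2}.
The 24th slot belongs to track B; its 12th term is 733.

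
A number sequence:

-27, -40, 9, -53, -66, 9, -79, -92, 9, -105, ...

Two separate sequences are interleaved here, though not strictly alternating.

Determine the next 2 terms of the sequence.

Reading positions in blocks of 3 reveals the pattern AAB — 2 tracks woven together.
Subsequence A: -27, -40, -53, -66, -79, -92, -105 (arithmetic, step −13).
Subsequence B: 9, 9, 9 (the constant sequence 9).
Position 11 → subsequence A, term 8 = -118.
Position 12 → subsequence B, term 4 = 9.

-118, 9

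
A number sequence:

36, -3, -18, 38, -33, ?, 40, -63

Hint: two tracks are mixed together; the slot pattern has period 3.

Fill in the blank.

Reading positions in blocks of 3 reveals the pattern ABB — 2 tracks woven together.
Track A: 36, 38, 40 (arithmetic with common difference +2).
Track B: -3, -18, -33, ?, -63 (arithmetic with common difference −15).
Track B's pattern makes the blank -48.

-48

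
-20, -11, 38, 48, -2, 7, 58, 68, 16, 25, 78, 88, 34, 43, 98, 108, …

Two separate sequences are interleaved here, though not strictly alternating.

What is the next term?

The slot pattern repeats as AABB (period 4), so there are 2 interleaved tracks.
Track A: -20, -11, -2, 7, 16, 25, 34, 43 (linear: a_n = -29 + 9·n).
Track B: 38, 48, 58, 68, 78, 88, 98, 108 (linear: a_n = 28 + 10·n).
Position 17 → track A, term 9 = 52.

52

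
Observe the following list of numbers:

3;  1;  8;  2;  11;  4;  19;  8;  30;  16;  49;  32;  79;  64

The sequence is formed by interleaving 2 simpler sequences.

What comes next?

The terms cycle through 2 interleaved subsequences.
Track A is 3, 8, 11, 19, 30, 49, 79, which is Fibonacci-style (each term is the sum of the two before it).
Track B is 1, 2, 4, 8, 16, 32, 64, which is multiplying by 2 each time.
Term 15 comes from track A (its 8th entry): 128.

128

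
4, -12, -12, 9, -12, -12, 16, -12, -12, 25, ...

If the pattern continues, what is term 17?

-12

The slot pattern repeats as ABB (period 3), so there are 2 interleaved tracks.
Track A is 4, 9, 16, 25, which is perfect squares starting at 2².
Track B is -12, -12, -12, -12, -12, -12, which is the constant sequence -12.
Term 17 comes from track B (its 11th entry): -12.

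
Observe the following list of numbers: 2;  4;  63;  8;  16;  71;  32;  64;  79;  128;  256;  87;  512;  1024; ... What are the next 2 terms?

95, 2048

The slot pattern repeats as AAB (period 3), so there are 2 interleaved tracks.
Stream A: 2, 4, 8, 16, 32, 64, 128, 256, 512, 1024. Successive powers of 2.
Stream B: 63, 71, 79, 87. Arithmetic with common difference +8.
Position 15 falls in stream B as its term 5, giving 95.
Position 16 → stream A, term 11 = 2048.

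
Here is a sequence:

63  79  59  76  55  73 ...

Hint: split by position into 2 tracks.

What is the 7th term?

51

Positions 1, 3, 5, … form one subsequence and positions 2, 4, 6, … form another.
Subsequence A: 63, 59, 55 (linear: a_n = 67 − 4·n).
Subsequence B: 79, 76, 73 (subtracting 3 each time).
Position 7 → subsequence A, term 4 = 51.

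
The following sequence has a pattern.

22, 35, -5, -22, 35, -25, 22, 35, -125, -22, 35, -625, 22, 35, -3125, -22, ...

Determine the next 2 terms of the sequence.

35, -15625

The terms cycle through 3 interleaved subsequences.
Stream A is 22, -22, 22, -22, 22, -22, which is the oscillation 22·(−1)^(n+1).
Stream B is 35, 35, 35, 35, 35, which is the constant sequence 35.
Stream C is -5, -25, -125, -625, -3125, which is geometric, ×5 each step.
Position 17 → stream B, term 6 = 35.
Term 18 comes from stream C (its 6th entry): -15625.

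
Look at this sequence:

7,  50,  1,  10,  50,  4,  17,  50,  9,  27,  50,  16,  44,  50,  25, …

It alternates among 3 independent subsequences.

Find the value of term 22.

186

Taking every 3rd term gives 3 separate tracks.
Track A: 7, 10, 17, 27, 44. A Fibonacci-like recurrence a_n = a_{n-1} + a_{n-2}.
Track B: 50, 50, 50, 50, 50. Constant 50.
Track C: 1, 4, 9, 16, 25. Perfect squares starting at 1².
Term 22 comes from track A (its 8th entry): 186.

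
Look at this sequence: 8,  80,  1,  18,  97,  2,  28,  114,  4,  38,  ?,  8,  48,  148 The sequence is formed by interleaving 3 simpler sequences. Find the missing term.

The terms cycle through 3 interleaved subsequences.
Track A = 8, 18, 28, 38, 48: arithmetic, step +10.
Track B = 80, 97, 114, ?, 148: linear: a_n = 63 + 17·n.
Track C = 1, 2, 4, 8: geometric, ×2 each step.
The gap is track B's term 4; the rule gives 131.

131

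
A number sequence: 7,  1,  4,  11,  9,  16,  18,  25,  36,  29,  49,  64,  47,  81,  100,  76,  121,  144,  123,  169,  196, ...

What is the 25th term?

322

Reading positions in blocks of 3 reveals the pattern ABB — 2 tracks woven together.
Track A: 7, 11, 18, 29, 47, 76, 123 (Fibonacci-style (each term is the sum of the two before it)).
Track B: 1, 4, 9, 16, 25, 36, 49, 64, 81, 100, 121, 144, 169, 196 (perfect squares starting at 1²).
Position 25 falls in track A as its term 9, giving 322.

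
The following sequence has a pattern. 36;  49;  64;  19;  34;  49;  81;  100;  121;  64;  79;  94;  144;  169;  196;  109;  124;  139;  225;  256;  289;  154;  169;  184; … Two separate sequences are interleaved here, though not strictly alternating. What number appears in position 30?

Positions follow the repeating pattern AAABBB; grouping by letter gives 2 tracks.
Track A is 36, 49, 64, 81, 100, 121, 144, 169, 196, 225, 256, 289, which is perfect squares starting at 6².
Track B is 19, 34, 49, 64, 79, 94, 109, 124, 139, 154, 169, 184, which is adding 15 each time.
The 30th slot belongs to track B; its 15th term is 229.

229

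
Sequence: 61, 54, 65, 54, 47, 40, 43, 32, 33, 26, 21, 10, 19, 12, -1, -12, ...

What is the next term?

5

Reading positions in blocks of 4 reveals the pattern AABB — 2 tracks woven together.
Track A: 61, 54, 47, 40, 33, 26, 19, 12. Subtracting 7 each time.
Track B: 65, 54, 43, 32, 21, 10, -1, -12. Arithmetic with common difference −11.
Position 17 → track A, term 9 = 5.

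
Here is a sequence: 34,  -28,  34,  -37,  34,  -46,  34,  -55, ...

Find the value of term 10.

-64

Taking every 2nd term gives 2 separate tracks.
Subsequence A is 34, 34, 34, 34, which is the constant sequence 34.
Subsequence B is -28, -37, -46, -55, which is arithmetic with common difference −9.
The 10th slot belongs to subsequence B; its 5th term is -64.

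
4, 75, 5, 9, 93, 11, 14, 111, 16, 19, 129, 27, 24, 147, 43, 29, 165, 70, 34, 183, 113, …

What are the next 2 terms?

39, 201

The terms cycle through 3 interleaved subsequences.
Track A = 4, 9, 14, 19, 24, 29, 34: arithmetic, step +5.
Track B = 75, 93, 111, 129, 147, 165, 183: arithmetic with common difference +18.
Track C = 5, 11, 16, 27, 43, 70, 113: Fibonacci-style (each term is the sum of the two before it).
The 22nd slot belongs to track A; its 8th term is 39.
Position 23 → track B, term 8 = 201.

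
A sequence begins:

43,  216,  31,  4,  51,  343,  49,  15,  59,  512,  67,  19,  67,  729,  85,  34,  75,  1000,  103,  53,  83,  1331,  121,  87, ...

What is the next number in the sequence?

The terms cycle through 4 interleaved subsequences.
Track A = 43, 51, 59, 67, 75, 83: adding 8 each time.
Track B = 216, 343, 512, 729, 1000, 1331: consecutive cubes n³ from n = 6.
Track C = 31, 49, 67, 85, 103, 121: arithmetic, step +18.
Track D = 4, 15, 19, 34, 53, 87: Fibonacci-style (each term is the sum of the two before it).
Term 25 comes from track A (its 7th entry): 91.

91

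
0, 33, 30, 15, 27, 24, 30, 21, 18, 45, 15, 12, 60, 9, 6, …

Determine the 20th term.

Reading positions in blocks of 3 reveals the pattern ABB — 2 tracks woven together.
Track A = 0, 15, 30, 45, 60: adding 15 each time.
Track B = 33, 30, 27, 24, 21, 18, 15, 12, 9, 6: arithmetic with common difference −3.
Position 20 falls in track B as its term 13, giving -3.

-3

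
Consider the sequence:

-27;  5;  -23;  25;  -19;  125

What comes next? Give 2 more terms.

Split by position mod 2 into 2 tracks.
Track A: -27, -23, -19 (linear: a_n = -31 + 4·n).
Track B: 5, 25, 125 (powers of 5).
Term 7 comes from track A (its 4th entry): -15.
The 8th slot belongs to track B; its 4th term is 625.

-15, 625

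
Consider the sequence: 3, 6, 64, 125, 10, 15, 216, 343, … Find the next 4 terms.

21, 28, 512, 729

Positions follow the repeating pattern AABB; grouping by letter gives 2 tracks.
Track A: 3, 6, 10, 15 — the triangular numbers T_2, T_3, ….
Track B: 64, 125, 216, 343 — perfect cubes starting at 4³.
The 9th slot belongs to track A; its 5th term is 21.
Position 10 falls in track A as its term 6, giving 28.
The 11th slot belongs to track B; its 5th term is 512.
Term 12 comes from track B (its 6th entry): 729.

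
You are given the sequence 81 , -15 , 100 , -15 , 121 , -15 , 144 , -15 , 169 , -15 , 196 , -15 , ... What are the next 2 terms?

225, -15

Taking every 2nd term gives 2 separate tracks.
Track A is 81, 100, 121, 144, 169, 196, which is perfect squares starting at 9².
Track B is -15, -15, -15, -15, -15, -15, which is the constant sequence -15.
Term 13 comes from track A (its 7th entry): 225.
Position 14 → track B, term 7 = -15.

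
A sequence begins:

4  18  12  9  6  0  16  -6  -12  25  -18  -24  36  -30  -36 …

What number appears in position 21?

Positions follow the repeating pattern ABB; grouping by letter gives 2 tracks.
Track A = 4, 9, 16, 25, 36: the squares 2², 3², 4², ….
Track B = 18, 12, 6, 0, -6, -12, -18, -24, -30, -36: arithmetic with common difference −6.
Term 21 comes from track B (its 14th entry): -60.

-60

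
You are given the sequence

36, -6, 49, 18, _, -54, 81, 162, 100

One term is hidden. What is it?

64

Split by position mod 2 into 2 tracks.
Stream A: 36, 49, ?, 81, 100 — consecutive squares n² from n = 6.
Stream B: -6, 18, -54, 162 — a geometric progression (common ratio -3).
Filling stream A at index 3 by its rule yields 64.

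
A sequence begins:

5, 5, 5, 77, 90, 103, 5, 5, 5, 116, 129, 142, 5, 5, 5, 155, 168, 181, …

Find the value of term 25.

The slot pattern repeats as AAABBB (period 6), so there are 2 interleaved tracks.
Subsequence A: 5, 5, 5, 5, 5, 5, 5, 5, 5. Constant 5.
Subsequence B: 77, 90, 103, 116, 129, 142, 155, 168, 181. Arithmetic, step +13.
Position 25 falls in subsequence A as its term 13, giving 5.

5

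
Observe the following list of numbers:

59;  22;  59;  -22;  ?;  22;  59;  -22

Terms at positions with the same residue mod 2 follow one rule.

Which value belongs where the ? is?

59

Taking every 2nd term gives 2 separate tracks.
Track A: 59, 59, ?, 59 — always 59.
Track B: 22, -22, 22, -22 — oscillating between 22 and -22.
Track A's pattern makes the blank 59.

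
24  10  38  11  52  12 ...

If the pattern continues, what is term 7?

66

Split by position mod 2 into 2 tracks.
Track A = 24, 38, 52: linear: a_n = 10 + 14·n.
Track B = 10, 11, 12: linear: a_n = 9 + n.
Term 7 comes from track A (its 4th entry): 66.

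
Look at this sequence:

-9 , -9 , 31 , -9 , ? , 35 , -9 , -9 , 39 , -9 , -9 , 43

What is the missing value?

The slot pattern repeats as AAB (period 3), so there are 2 interleaved tracks.
Stream A = -9, -9, -9, ?, -9, -9, -9, -9: constant -9.
Stream B = 31, 35, 39, 43: arithmetic with common difference +4.
The gap is stream A's term 4; the rule gives -9.

-9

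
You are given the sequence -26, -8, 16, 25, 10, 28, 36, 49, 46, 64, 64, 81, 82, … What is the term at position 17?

118

Positions follow the repeating pattern AABB; grouping by letter gives 2 tracks.
Track A = -26, -8, 10, 28, 46, 64, 82: arithmetic with common difference +18.
Track B = 16, 25, 36, 49, 64, 81: consecutive squares n² from n = 4.
Position 17 → track A, term 9 = 118.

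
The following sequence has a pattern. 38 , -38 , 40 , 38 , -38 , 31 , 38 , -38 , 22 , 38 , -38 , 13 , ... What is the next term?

Positions follow the repeating pattern AAB; grouping by letter gives 2 tracks.
Subsequence A: 38, -38, 38, -38, 38, -38, 38, -38 (oscillating between 38 and -38).
Subsequence B: 40, 31, 22, 13 (linear: a_n = 49 − 9·n).
Position 13 falls in subsequence A as its term 9, giving 38.

38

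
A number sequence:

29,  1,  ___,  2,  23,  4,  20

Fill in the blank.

26

Taking every 2nd term gives 2 separate tracks.
Track A is 29, ?, 23, 20, which is subtracting 3 each time.
Track B is 1, 2, 4, which is successive powers of 2.
The gap is track A's term 2; the rule gives 26.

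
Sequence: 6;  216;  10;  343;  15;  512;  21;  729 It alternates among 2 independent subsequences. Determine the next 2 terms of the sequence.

28, 1000

Odd-indexed and even-indexed terms follow separate rules.
Stream A = 6, 10, 15, 21: triangular numbers starting at T_3.
Stream B = 216, 343, 512, 729: consecutive cubes n³ from n = 6.
The 9th slot belongs to stream A; its 5th term is 28.
Term 10 comes from stream B (its 5th entry): 1000.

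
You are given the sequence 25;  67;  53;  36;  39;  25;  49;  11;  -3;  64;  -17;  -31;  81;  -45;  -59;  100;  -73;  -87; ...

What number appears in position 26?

-157

The slot pattern repeats as ABB (period 3), so there are 2 interleaved tracks.
Track A: 25, 36, 49, 64, 81, 100 — the squares 5², 6², 7², ….
Track B: 67, 53, 39, 25, 11, -3, -17, -31, -45, -59, -73, -87 — arithmetic with common difference −14.
Term 26 comes from track B (its 17th entry): -157.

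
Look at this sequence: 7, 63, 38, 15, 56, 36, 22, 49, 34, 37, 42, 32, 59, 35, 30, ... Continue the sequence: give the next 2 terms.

Split by position mod 3 into 3 tracks.
Track A: 7, 15, 22, 37, 59 — a Fibonacci-like recurrence a_n = a_{n-1} + a_{n-2}.
Track B: 63, 56, 49, 42, 35 — arithmetic with common difference −7.
Track C: 38, 36, 34, 32, 30 — arithmetic, step −2.
Position 16 falls in track A as its term 6, giving 96.
Position 17 → track B, term 6 = 28.

96, 28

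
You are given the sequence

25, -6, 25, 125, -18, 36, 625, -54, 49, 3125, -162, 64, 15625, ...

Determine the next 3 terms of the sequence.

Read the sequence 3 terms at a time; column i is its own pattern.
Track A: 25, 125, 625, 3125, 15625 — powers 5^2, 5^3, 5^4, ….
Track B: -6, -18, -54, -162 — multiplying by 3 each time.
Track C: 25, 36, 49, 64 — the squares 5², 6², 7², ….
Term 14 comes from track B (its 5th entry): -486.
The 15th slot belongs to track C; its 5th term is 81.
Position 16 → track A, term 6 = 78125.

-486, 81, 78125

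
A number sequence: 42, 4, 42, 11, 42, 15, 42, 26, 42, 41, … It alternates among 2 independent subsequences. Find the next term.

42

Positions 1, 3, 5, … form one subsequence and positions 2, 4, 6, … form another.
Subsequence A = 42, 42, 42, 42, 42: constant 42.
Subsequence B = 4, 11, 15, 26, 41: each term equals the sum of the previous two.
Position 11 → subsequence A, term 6 = 42.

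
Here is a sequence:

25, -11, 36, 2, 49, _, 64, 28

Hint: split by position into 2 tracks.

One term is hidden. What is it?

15

The terms cycle through 2 interleaved subsequences.
Subsequence A: 25, 36, 49, 64 (consecutive squares n² from n = 5).
Subsequence B: -11, 2, ?, 28 (arithmetic with common difference +13).
Subsequence B's pattern makes the blank 15.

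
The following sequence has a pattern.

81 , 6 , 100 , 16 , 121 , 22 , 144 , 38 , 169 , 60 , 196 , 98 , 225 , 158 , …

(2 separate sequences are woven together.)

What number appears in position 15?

256

Odd-indexed and even-indexed terms follow separate rules.
Stream A: 81, 100, 121, 144, 169, 196, 225 — consecutive squares n² from n = 9.
Stream B: 6, 16, 22, 38, 60, 98, 158 — a Fibonacci-like recurrence a_n = a_{n-1} + a_{n-2}.
The 15th slot belongs to stream A; its 8th term is 256.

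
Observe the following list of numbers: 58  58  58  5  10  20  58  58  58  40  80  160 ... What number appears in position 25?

The slot pattern repeats as AAABBB (period 6), so there are 2 interleaved tracks.
Track A = 58, 58, 58, 58, 58, 58: the constant sequence 58.
Track B = 5, 10, 20, 40, 80, 160: geometric, ×2 each step.
The 25th slot belongs to track A; its 13th term is 58.

58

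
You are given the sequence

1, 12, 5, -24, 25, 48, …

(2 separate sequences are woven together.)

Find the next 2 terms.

125, -96

Split by position mod 2 into 2 tracks.
Track A: 1, 5, 25. Successive powers of 5.
Track B: 12, -24, 48. Multiplying by -2 each time.
Position 7 → track A, term 4 = 125.
The 8th slot belongs to track B; its 4th term is -96.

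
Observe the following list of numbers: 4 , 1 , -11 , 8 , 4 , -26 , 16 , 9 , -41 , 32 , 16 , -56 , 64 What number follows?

Taking every 3rd term gives 3 separate tracks.
Subsequence A: 4, 8, 16, 32, 64 (powers 2^2, 2^3, 2^4, …).
Subsequence B: 1, 4, 9, 16 (perfect squares starting at 1²).
Subsequence C: -11, -26, -41, -56 (arithmetic with common difference −15).
The 14th slot belongs to subsequence B; its 5th term is 25.

25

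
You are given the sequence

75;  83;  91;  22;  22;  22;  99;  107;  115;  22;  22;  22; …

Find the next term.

123

Reading positions in blocks of 6 reveals the pattern AAABBB — 2 tracks woven together.
Stream A: 75, 83, 91, 99, 107, 115. Arithmetic, step +8.
Stream B: 22, 22, 22, 22, 22, 22. The constant sequence 22.
Position 13 falls in stream A as its term 7, giving 123.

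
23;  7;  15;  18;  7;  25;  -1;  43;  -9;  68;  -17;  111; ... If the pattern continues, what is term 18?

469

Odd-indexed and even-indexed terms follow separate rules.
Stream A: 23, 15, 7, -1, -9, -17 — arithmetic, step −8.
Stream B: 7, 18, 25, 43, 68, 111 — each term equals the sum of the previous two.
Position 18 → stream B, term 9 = 469.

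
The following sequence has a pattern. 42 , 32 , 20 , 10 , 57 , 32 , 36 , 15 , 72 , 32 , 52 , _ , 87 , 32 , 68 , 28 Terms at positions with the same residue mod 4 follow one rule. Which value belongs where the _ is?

21

Taking every 4th term gives 4 separate tracks.
Track A: 42, 57, 72, 87 (arithmetic, step +15).
Track B: 32, 32, 32, 32 (the constant sequence 32).
Track C: 20, 36, 52, 68 (arithmetic with common difference +16).
Track D: 10, 15, ?, 28 (triangular numbers starting at T_4).
Track D's pattern makes the blank 21.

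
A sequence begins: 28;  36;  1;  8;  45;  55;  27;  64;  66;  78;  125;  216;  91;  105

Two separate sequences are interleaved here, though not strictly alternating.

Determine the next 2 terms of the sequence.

343, 512

The slot pattern repeats as AABB (period 4), so there are 2 interleaved tracks.
Track A: 28, 36, 45, 55, 66, 78, 91, 105. Triangular numbers n(n+1)/2 for n = 7, 8, ….
Track B: 1, 8, 27, 64, 125, 216. Perfect cubes starting at 1³.
Term 15 comes from track B (its 7th entry): 343.
The 16th slot belongs to track B; its 8th term is 512.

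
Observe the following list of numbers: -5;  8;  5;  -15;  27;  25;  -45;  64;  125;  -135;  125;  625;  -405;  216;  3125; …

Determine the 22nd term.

-10935

The terms cycle through 3 interleaved subsequences.
Subsequence A is -5, -15, -45, -135, -405, which is geometric with ratio 3.
Subsequence B is 8, 27, 64, 125, 216, which is the cubes 2³, 3³, 4³, ….
Subsequence C is 5, 25, 125, 625, 3125, which is successive powers of 5.
The 22nd slot belongs to subsequence A; its 8th term is -10935.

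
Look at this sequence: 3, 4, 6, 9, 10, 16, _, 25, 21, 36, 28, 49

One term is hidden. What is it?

Split by position mod 2 into 2 tracks.
Track A = 3, 6, 10, ?, 21, 28: triangular numbers starting at T_2.
Track B = 4, 9, 16, 25, 36, 49: consecutive squares n² from n = 2.
The gap is track A's term 4; the rule gives 15.

15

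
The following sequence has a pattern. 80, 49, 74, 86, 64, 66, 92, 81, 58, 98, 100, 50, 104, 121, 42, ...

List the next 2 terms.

110, 144

The terms cycle through 3 interleaved subsequences.
Track A: 80, 86, 92, 98, 104 (arithmetic, step +6).
Track B: 49, 64, 81, 100, 121 (the squares 7², 8², 9², …).
Track C: 74, 66, 58, 50, 42 (arithmetic, step −8).
Position 16 falls in track A as its term 6, giving 110.
Position 17 falls in track B as its term 6, giving 144.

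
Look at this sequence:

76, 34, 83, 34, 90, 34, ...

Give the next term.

97

The terms cycle through 2 interleaved subsequences.
Subsequence A: 76, 83, 90 — arithmetic with common difference +7.
Subsequence B: 34, 34, 34 — constant 34.
Position 7 falls in subsequence A as its term 4, giving 97.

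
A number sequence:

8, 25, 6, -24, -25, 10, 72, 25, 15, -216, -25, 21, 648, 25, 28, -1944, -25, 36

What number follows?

The terms cycle through 3 interleaved subsequences.
Track A is 8, -24, 72, -216, 648, -1944, which is geometric with ratio -3.
Track B is 25, -25, 25, -25, 25, -25, which is the oscillation 25·(−1)^(n+1).
Track C is 6, 10, 15, 21, 28, 36, which is triangular numbers n(n+1)/2 for n = 3, 4, ….
The 19th slot belongs to track A; its 7th term is 5832.

5832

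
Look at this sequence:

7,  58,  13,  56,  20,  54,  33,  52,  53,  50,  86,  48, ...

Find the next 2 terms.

139, 46

Odd-indexed and even-indexed terms follow separate rules.
Stream A: 7, 13, 20, 33, 53, 86 — each term equals the sum of the previous two.
Stream B: 58, 56, 54, 52, 50, 48 — arithmetic, step −2.
The 13th slot belongs to stream A; its 7th term is 139.
Position 14 → stream B, term 7 = 46.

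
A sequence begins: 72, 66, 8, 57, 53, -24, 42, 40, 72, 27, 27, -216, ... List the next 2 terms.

12, 14

The terms cycle through 3 interleaved subsequences.
Track A is 72, 57, 42, 27, which is subtracting 15 each time.
Track B is 66, 53, 40, 27, which is arithmetic, step −13.
Track C is 8, -24, 72, -216, which is a geometric progression (common ratio -3).
The 13th slot belongs to track A; its 5th term is 12.
Position 14 falls in track B as its term 5, giving 14.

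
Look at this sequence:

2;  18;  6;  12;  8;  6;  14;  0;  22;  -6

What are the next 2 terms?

36, -12

Odd-indexed and even-indexed terms follow separate rules.
Track A: 2, 6, 8, 14, 22 — a Fibonacci-like recurrence a_n = a_{n-1} + a_{n-2}.
Track B: 18, 12, 6, 0, -6 — linear: a_n = 24 − 6·n.
Position 11 falls in track A as its term 6, giving 36.
Term 12 comes from track B (its 6th entry): -12.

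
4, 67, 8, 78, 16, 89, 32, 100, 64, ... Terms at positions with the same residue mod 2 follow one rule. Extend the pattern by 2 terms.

111, 128

Positions 1, 3, 5, … form one subsequence and positions 2, 4, 6, … form another.
Stream A: 4, 8, 16, 32, 64. Powers of 2.
Stream B: 67, 78, 89, 100. Adding 11 each time.
The 10th slot belongs to stream B; its 5th term is 111.
Term 11 comes from stream A (its 6th entry): 128.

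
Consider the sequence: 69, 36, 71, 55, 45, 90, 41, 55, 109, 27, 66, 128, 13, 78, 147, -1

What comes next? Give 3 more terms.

Split by position mod 3: positions 1, 4, 7, … form one track, and each other residue class forms its own.
Subsequence A is 69, 55, 41, 27, 13, -1, which is subtracting 14 each time.
Subsequence B is 36, 45, 55, 66, 78, which is triangular numbers starting at T_8.
Subsequence C is 71, 90, 109, 128, 147, which is arithmetic, step +19.
Term 17 comes from subsequence B (its 6th entry): 91.
Position 18 falls in subsequence C as its term 6, giving 166.
Term 19 comes from subsequence A (its 7th entry): -15.

91, 166, -15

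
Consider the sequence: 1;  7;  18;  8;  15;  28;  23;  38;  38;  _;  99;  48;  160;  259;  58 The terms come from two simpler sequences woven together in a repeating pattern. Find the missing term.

Positions follow the repeating pattern AAB; grouping by letter gives 2 tracks.
Track A: 1, 7, 8, 15, 23, 38, ?, 99, 160, 259. A Fibonacci-like recurrence a_n = a_{n-1} + a_{n-2}.
Track B: 18, 28, 38, 48, 58. Arithmetic, step +10.
The gap is track A's term 7; the rule gives 61.

61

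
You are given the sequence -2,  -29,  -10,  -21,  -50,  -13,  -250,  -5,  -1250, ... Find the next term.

3

The terms cycle through 2 interleaved subsequences.
Track A = -2, -10, -50, -250, -1250: geometric with ratio 5.
Track B = -29, -21, -13, -5: linear: a_n = -37 + 8·n.
Position 10 → track B, term 5 = 3.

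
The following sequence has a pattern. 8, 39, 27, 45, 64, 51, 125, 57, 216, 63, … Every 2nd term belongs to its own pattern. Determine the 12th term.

69

Split by position mod 2 into 2 tracks.
Track A = 8, 27, 64, 125, 216: perfect cubes starting at 2³.
Track B = 39, 45, 51, 57, 63: linear: a_n = 33 + 6·n.
Term 12 comes from track B (its 6th entry): 69.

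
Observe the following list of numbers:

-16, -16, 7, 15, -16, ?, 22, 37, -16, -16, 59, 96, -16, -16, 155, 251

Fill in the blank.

-16

Reading positions in blocks of 4 reveals the pattern AABB — 2 tracks woven together.
Track A = -16, -16, -16, ?, -16, -16, -16, -16: the constant sequence -16.
Track B = 7, 15, 22, 37, 59, 96, 155, 251: each term equals the sum of the previous two.
Track A's pattern makes the blank -16.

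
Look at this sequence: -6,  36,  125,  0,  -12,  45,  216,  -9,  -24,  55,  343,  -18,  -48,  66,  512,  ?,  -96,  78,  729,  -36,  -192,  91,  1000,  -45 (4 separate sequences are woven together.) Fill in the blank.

Read the sequence 4 terms at a time; column i is its own pattern.
Subsequence A: -6, -12, -24, -48, -96, -192 (geometric, ×2 each step).
Subsequence B: 36, 45, 55, 66, 78, 91 (triangular numbers starting at T_8).
Subsequence C: 125, 216, 343, 512, 729, 1000 (perfect cubes starting at 5³).
Subsequence D: 0, -9, -18, ?, -36, -45 (arithmetic with common difference −9).
Filling subsequence D at index 4 by its rule yields -27.

-27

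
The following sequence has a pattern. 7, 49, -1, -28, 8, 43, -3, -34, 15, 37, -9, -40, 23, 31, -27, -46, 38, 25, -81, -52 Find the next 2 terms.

61, 19

Taking every 4th term gives 4 separate tracks.
Stream A = 7, 8, 15, 23, 38: a Fibonacci-like recurrence a_n = a_{n-1} + a_{n-2}.
Stream B = 49, 43, 37, 31, 25: linear: a_n = 55 − 6·n.
Stream C = -1, -3, -9, -27, -81: multiplying by 3 each time.
Stream D = -28, -34, -40, -46, -52: subtracting 6 each time.
The 21st slot belongs to stream A; its 6th term is 61.
Position 22 → stream B, term 6 = 19.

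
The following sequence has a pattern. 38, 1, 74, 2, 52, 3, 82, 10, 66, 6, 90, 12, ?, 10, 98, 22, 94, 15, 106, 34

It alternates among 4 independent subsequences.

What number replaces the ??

Split by position mod 4: positions 1, 5, 9, … form one track, and each other residue class forms its own.
Subsequence A: 38, 52, 66, ?, 94 (arithmetic with common difference +14).
Subsequence B: 1, 3, 6, 10, 15 (triangular numbers starting at T_1).
Subsequence C: 74, 82, 90, 98, 106 (adding 8 each time).
Subsequence D: 2, 10, 12, 22, 34 (each term equals the sum of the previous two).
Filling subsequence A at index 4 by its rule yields 80.

80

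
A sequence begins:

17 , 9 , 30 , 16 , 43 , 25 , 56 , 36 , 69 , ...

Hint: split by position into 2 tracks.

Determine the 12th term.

64

The terms cycle through 2 interleaved subsequences.
Track A: 17, 30, 43, 56, 69 (adding 13 each time).
Track B: 9, 16, 25, 36 (the squares 3², 4², 5², …).
Position 12 → track B, term 6 = 64.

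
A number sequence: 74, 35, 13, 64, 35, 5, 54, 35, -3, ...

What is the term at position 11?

35

The terms cycle through 3 interleaved subsequences.
Subsequence A: 74, 64, 54 — arithmetic with common difference −10.
Subsequence B: 35, 35, 35 — the constant sequence 35.
Subsequence C: 13, 5, -3 — subtracting 8 each time.
The 11th slot belongs to subsequence B; its 4th term is 35.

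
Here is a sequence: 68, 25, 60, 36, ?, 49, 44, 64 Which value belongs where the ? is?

Positions 1, 3, 5, … form one subsequence and positions 2, 4, 6, … form another.
Track A is 68, 60, ?, 44, which is arithmetic with common difference −8.
Track B is 25, 36, 49, 64, which is the squares 5², 6², 7², ….
Track A's pattern makes the blank 52.

52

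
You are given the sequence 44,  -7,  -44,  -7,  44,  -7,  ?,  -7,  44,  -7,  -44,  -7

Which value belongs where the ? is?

-44

The terms cycle through 2 interleaved subsequences.
Stream A: 44, -44, 44, ?, 44, -44. The oscillation 44·(−1)^(n+1).
Stream B: -7, -7, -7, -7, -7, -7. Constant -7.
Stream A's pattern makes the blank -44.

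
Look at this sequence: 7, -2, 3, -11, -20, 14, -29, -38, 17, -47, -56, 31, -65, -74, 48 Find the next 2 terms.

-83, -92

Positions follow the repeating pattern AAB; grouping by letter gives 2 tracks.
Track A = 7, -2, -11, -20, -29, -38, -47, -56, -65, -74: subtracting 9 each time.
Track B = 3, 14, 17, 31, 48: a Fibonacci-like recurrence a_n = a_{n-1} + a_{n-2}.
Position 16 → track A, term 11 = -83.
Position 17 → track A, term 12 = -92.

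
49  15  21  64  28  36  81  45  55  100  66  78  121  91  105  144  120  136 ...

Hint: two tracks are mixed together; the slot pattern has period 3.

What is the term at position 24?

Positions follow the repeating pattern ABB; grouping by letter gives 2 tracks.
Subsequence A: 49, 64, 81, 100, 121, 144. Perfect squares starting at 7².
Subsequence B: 15, 21, 28, 36, 45, 55, 66, 78, 91, 105, 120, 136. The triangular numbers T_5, T_6, ….
Position 24 → subsequence B, term 16 = 210.

210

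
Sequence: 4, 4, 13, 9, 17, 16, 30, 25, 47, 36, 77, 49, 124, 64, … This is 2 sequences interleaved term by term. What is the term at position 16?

Positions 1, 3, 5, … form one subsequence and positions 2, 4, 6, … form another.
Track A: 4, 13, 17, 30, 47, 77, 124. Fibonacci-style (each term is the sum of the two before it).
Track B: 4, 9, 16, 25, 36, 49, 64. Perfect squares starting at 2².
Position 16 falls in track B as its term 8, giving 81.

81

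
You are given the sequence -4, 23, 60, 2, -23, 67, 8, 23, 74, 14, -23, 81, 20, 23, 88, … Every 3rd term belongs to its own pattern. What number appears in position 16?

26

Split by position mod 3 into 3 tracks.
Track A: -4, 2, 8, 14, 20. Adding 6 each time.
Track B: 23, -23, 23, -23, 23. Oscillating between 23 and -23.
Track C: 60, 67, 74, 81, 88. Arithmetic, step +7.
Position 16 falls in track A as its term 6, giving 26.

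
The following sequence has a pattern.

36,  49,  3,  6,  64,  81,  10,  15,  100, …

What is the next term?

121

Positions follow the repeating pattern AABB; grouping by letter gives 2 tracks.
Track A: 36, 49, 64, 81, 100 — perfect squares starting at 6².
Track B: 3, 6, 10, 15 — the triangular numbers T_2, T_3, ….
The 10th slot belongs to track A; its 6th term is 121.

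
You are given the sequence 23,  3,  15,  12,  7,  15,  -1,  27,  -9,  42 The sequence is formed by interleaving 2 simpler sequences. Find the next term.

Odd-indexed and even-indexed terms follow separate rules.
Stream A: 23, 15, 7, -1, -9 — subtracting 8 each time.
Stream B: 3, 12, 15, 27, 42 — Fibonacci-style (each term is the sum of the two before it).
Position 11 → stream A, term 6 = -17.

-17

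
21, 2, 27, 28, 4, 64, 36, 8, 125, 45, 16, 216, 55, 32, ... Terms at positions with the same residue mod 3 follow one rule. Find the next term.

Read the sequence 3 terms at a time; column i is its own pattern.
Stream A: 21, 28, 36, 45, 55 — triangular numbers starting at T_6.
Stream B: 2, 4, 8, 16, 32 — geometric with ratio 2.
Stream C: 27, 64, 125, 216 — perfect cubes starting at 3³.
Position 15 falls in stream C as its term 5, giving 343.

343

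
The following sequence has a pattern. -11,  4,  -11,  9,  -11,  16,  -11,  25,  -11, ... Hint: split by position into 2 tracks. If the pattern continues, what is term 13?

-11

Positions 1, 3, 5, … form one subsequence and positions 2, 4, 6, … form another.
Stream A: -11, -11, -11, -11, -11 — constant -11.
Stream B: 4, 9, 16, 25 — the squares 2², 3², 4², ….
Position 13 falls in stream A as its term 7, giving -11.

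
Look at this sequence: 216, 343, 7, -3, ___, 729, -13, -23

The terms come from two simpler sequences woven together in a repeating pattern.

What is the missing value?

512

The slot pattern repeats as AABB (period 4), so there are 2 interleaved tracks.
Stream A is 216, 343, ?, 729, which is perfect cubes starting at 6³.
Stream B is 7, -3, -13, -23, which is arithmetic, step −10.
Stream A's pattern makes the blank 512.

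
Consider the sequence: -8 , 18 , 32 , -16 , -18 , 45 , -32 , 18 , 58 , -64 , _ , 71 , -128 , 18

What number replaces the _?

Split by position mod 3: positions 1, 4, 7, … form one track, and each other residue class forms its own.
Stream A: -8, -16, -32, -64, -128 — geometric, ×2 each step.
Stream B: 18, -18, 18, ?, 18 — alternating ±18.
Stream C: 32, 45, 58, 71 — arithmetic, step +13.
Stream B's pattern makes the blank -18.

-18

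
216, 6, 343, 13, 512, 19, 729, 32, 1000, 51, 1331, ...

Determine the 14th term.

Positions 1, 3, 5, … form one subsequence and positions 2, 4, 6, … form another.
Track A: 216, 343, 512, 729, 1000, 1331 — perfect cubes starting at 6³.
Track B: 6, 13, 19, 32, 51 — each term equals the sum of the previous two.
Position 14 → track B, term 7 = 134.

134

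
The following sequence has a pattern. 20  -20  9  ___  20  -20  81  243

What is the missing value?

27

Reading positions in blocks of 4 reveals the pattern AABB — 2 tracks woven together.
Track A: 20, -20, 20, -20 — alternating ±20.
Track B: 9, ?, 81, 243 — successive powers of 3.
Filling track B at index 2 by its rule yields 27.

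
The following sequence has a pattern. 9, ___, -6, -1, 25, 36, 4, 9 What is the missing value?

16

Reading positions in blocks of 4 reveals the pattern AABB — 2 tracks woven together.
Track A is 9, ?, 25, 36, which is the squares 3², 4², 5², ….
Track B is -6, -1, 4, 9, which is arithmetic, step +5.
Filling track A at index 2 by its rule yields 16.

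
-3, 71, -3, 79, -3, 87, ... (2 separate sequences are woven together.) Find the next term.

-3

Odd-indexed and even-indexed terms follow separate rules.
Subsequence A: -3, -3, -3 — the constant sequence -3.
Subsequence B: 71, 79, 87 — linear: a_n = 63 + 8·n.
Position 7 → subsequence A, term 4 = -3.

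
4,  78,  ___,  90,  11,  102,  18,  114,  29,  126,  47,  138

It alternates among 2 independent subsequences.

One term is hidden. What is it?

7

Split by position mod 2 into 2 tracks.
Track A: 4, ?, 11, 18, 29, 47. Each term equals the sum of the previous two.
Track B: 78, 90, 102, 114, 126, 138. Adding 12 each time.
Filling track A at index 2 by its rule yields 7.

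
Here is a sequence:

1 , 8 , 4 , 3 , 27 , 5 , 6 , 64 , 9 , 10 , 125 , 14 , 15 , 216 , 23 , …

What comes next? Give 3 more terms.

Taking every 3rd term gives 3 separate tracks.
Track A: 1, 3, 6, 10, 15 (the triangular numbers T_1, T_2, …).
Track B: 8, 27, 64, 125, 216 (the cubes 2³, 3³, 4³, …).
Track C: 4, 5, 9, 14, 23 (a Fibonacci-like recurrence a_n = a_{n-1} + a_{n-2}).
Position 16 falls in track A as its term 6, giving 21.
The 17th slot belongs to track B; its 6th term is 343.
The 18th slot belongs to track C; its 6th term is 37.

21, 343, 37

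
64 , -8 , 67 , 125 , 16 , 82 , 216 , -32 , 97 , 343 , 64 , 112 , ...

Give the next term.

512

Read the sequence 3 terms at a time; column i is its own pattern.
Track A = 64, 125, 216, 343: perfect cubes starting at 4³.
Track B = -8, 16, -32, 64: geometric with ratio -2.
Track C = 67, 82, 97, 112: linear: a_n = 52 + 15·n.
The 13th slot belongs to track A; its 5th term is 512.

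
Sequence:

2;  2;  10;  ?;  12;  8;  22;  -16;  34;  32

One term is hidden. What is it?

-4

Positions 1, 3, 5, … form one subsequence and positions 2, 4, 6, … form another.
Track A: 2, 10, 12, 22, 34. Fibonacci-style (each term is the sum of the two before it).
Track B: 2, ?, 8, -16, 32. Geometric with ratio -2.
Filling track B at index 2 by its rule yields -4.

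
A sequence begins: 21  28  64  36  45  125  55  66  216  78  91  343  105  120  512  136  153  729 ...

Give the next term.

Reading positions in blocks of 3 reveals the pattern AAB — 2 tracks woven together.
Track A: 21, 28, 36, 45, 55, 66, 78, 91, 105, 120, 136, 153. The triangular numbers T_6, T_7, ….
Track B: 64, 125, 216, 343, 512, 729. The cubes 4³, 5³, 6³, ….
Position 19 → track A, term 13 = 171.

171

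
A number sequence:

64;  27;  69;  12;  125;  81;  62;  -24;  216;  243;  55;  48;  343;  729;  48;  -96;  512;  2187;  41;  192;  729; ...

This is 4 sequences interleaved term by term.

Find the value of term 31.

20

Split by position mod 4 into 4 tracks.
Track A: 64, 125, 216, 343, 512, 729. The cubes 4³, 5³, 6³, ….
Track B: 27, 81, 243, 729, 2187. Successive powers of 3.
Track C: 69, 62, 55, 48, 41. Arithmetic, step −7.
Track D: 12, -24, 48, -96, 192. Geometric, ×-2 each step.
Term 31 comes from track C (its 8th entry): 20.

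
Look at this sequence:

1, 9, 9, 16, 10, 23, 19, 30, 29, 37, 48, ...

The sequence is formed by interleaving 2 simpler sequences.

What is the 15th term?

125

Positions 1, 3, 5, … form one subsequence and positions 2, 4, 6, … form another.
Track A: 1, 9, 10, 19, 29, 48. A Fibonacci-like recurrence a_n = a_{n-1} + a_{n-2}.
Track B: 9, 16, 23, 30, 37. Linear: a_n = 2 + 7·n.
The 15th slot belongs to track A; its 8th term is 125.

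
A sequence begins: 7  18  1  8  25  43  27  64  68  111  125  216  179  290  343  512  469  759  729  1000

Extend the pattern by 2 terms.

1228, 1987

Positions follow the repeating pattern AABB; grouping by letter gives 2 tracks.
Stream A: 7, 18, 25, 43, 68, 111, 179, 290, 469, 759 — Fibonacci-style (each term is the sum of the two before it).
Stream B: 1, 8, 27, 64, 125, 216, 343, 512, 729, 1000 — the cubes 1³, 2³, 3³, ….
Term 21 comes from stream A (its 11th entry): 1228.
The 22nd slot belongs to stream A; its 12th term is 1987.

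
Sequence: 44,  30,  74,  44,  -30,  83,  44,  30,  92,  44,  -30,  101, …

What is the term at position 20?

Taking every 3rd term gives 3 separate tracks.
Track A: 44, 44, 44, 44. Constant 44.
Track B: 30, -30, 30, -30. Alternating ±30.
Track C: 74, 83, 92, 101. Linear: a_n = 65 + 9·n.
Position 20 → track B, term 7 = 30.

30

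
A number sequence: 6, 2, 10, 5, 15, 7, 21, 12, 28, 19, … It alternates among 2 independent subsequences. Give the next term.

Split by position mod 2 into 2 tracks.
Track A: 6, 10, 15, 21, 28 (the triangular numbers T_3, T_4, …).
Track B: 2, 5, 7, 12, 19 (each term equals the sum of the previous two).
The 11th slot belongs to track A; its 6th term is 36.

36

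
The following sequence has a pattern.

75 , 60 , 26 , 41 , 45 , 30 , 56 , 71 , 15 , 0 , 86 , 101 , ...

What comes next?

Positions follow the repeating pattern AABB; grouping by letter gives 2 tracks.
Track A: 75, 60, 45, 30, 15, 0 — arithmetic with common difference −15.
Track B: 26, 41, 56, 71, 86, 101 — linear: a_n = 11 + 15·n.
The 13th slot belongs to track A; its 7th term is -15.

-15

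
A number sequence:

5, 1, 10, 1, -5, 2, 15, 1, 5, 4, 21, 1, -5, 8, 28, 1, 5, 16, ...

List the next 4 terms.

36, 1, -5, 32

Split by position mod 4: positions 1, 5, 9, … form one track, and each other residue class forms its own.
Track A: 5, -5, 5, -5, 5 — the oscillation 5·(−1)^(n+1).
Track B: 1, 2, 4, 8, 16 — powers of 2.
Track C: 10, 15, 21, 28 — the triangular numbers T_4, T_5, ….
Track D: 1, 1, 1, 1 — constant 1.
Position 19 → track C, term 5 = 36.
Position 20 → track D, term 5 = 1.
Position 21 falls in track A as its term 6, giving -5.
Position 22 falls in track B as its term 6, giving 32.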